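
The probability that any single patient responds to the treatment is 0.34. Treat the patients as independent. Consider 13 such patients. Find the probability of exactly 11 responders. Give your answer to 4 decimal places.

0.0002

X ~ Binomial(n=13, p=0.34).
P(X=11) = C(13,11) · p^11 · (1−p)^2
= 78 · 7.0189e-06 · 0.4356 = 0.000238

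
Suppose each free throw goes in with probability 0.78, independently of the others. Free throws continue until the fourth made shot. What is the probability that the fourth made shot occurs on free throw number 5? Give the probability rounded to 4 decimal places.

Y = trial on which the fourth success occurs; negative binomial, r=4, p=0.78.
P(Y=5) = C(4,3) · p^4 · (1−p)^1
= 4 · 0.37015 · 0.22 = 0.325732

0.3257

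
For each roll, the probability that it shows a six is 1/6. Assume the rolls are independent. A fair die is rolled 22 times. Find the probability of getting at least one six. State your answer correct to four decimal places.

P(at least one) = 1 − P(none) = 1 − (1 − 0.166667)^22
= 1 − 0.018114 = 0.981886

0.9819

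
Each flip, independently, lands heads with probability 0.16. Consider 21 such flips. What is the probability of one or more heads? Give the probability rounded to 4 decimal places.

0.9743

P(at least one) = 1 − P(none) = 1 − (1 − 0.16)^21
= 1 − 0.025696 = 0.974304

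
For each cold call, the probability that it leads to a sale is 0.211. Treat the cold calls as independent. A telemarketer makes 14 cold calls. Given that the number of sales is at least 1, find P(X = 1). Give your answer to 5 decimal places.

X ~ Binomial(14, 0.211). Want P(X=1 | X≥1) = P(X=1) / P(X≥1).
P(X=1) = C(14,1)·0.211^1·0.789^13 = 0.1356474
P(X≥1) = 1 − 0.0362308 = 0.9637692
Ratio = 0.1356474 / 0.9637692 = 0.1407468

0.14075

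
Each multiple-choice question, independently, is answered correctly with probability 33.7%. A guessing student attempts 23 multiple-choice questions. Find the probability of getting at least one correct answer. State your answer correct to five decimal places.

P(at least one) = 1 − P(none) = 1 − (1 − 0.337)^23
= 1 − 0.0000785 = 0.9999215

0.99992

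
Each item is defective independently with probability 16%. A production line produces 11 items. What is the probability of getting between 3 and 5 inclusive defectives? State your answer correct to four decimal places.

X ~ Binomial(11, 0.16); P(3 ≤ X ≤ 5) = Σ C(11,k) p^k (1−p)^(11−k) over k:
  k=3: C(11,3)·0.16^3·0.84^8 = 0.167524
  k=4: C(11,4)·0.16^4·0.84^7 = 0.063819
  k=5: C(11,5)·0.16^5·0.84^6 = 0.017018
Total = 0.248362

0.2484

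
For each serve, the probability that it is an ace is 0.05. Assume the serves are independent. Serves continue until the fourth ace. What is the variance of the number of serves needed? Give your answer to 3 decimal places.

Y = total serves until the fourth success; negative binomial with r=4, p=0.05.
Var(Y) = r(1−p)/p² = 4·0.95 / 0.05² = 1520.00000

1520.000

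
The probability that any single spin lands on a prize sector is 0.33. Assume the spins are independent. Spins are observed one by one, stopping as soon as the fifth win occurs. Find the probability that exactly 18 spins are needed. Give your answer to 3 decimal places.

0.051

Y = trial on which the fifth success occurs; negative binomial, r=5, p=0.33.
P(Y=18) = C(17,4) · p^5 · (1−p)^13
= 2380 · 0.0039135 · 0.0054824 = 0.05106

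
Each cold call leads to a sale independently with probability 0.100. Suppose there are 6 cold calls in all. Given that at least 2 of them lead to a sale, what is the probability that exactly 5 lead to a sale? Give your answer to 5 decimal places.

0.00047

X ~ Binomial(6, 0.10). Want P(X=5 | X≥2) = P(X=5) / P(X≥2).
P(X=5) = C(6,5)·0.10^5·0.90^1 = 0.0000540
P(X≥2) = 1 − 0.5314410 − 0.3542940 = 0.1142650
Ratio = 0.0000540 / 0.1142650 = 0.0004726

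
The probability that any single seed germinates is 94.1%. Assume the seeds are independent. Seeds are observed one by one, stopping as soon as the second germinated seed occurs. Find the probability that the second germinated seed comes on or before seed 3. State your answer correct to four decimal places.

0.9900

Finishing within 3 seeds ⇔ at least 2 successes in the first 3. With X ~ Binomial(3, 0.941), P(Y ≤ 3) = 1 − P(X ≤ 1).
  k=0: C(3,0)·0.941^0·0.059^3 = 0.000205
  k=1: C(3,1)·0.941^1·0.059^2 = 0.009827
1 − 0.010032 = 0.989968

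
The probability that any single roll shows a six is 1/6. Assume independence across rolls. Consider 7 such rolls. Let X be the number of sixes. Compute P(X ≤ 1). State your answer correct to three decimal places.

X ~ Binomial(7, 0.166667); P(X ≤ 1) = Σ C(7,k) p^k (1−p)^(7−k) over k:
  k=0: C(7,0)·0.166667^0·0.833333^7 = 0.27908
  k=1: C(7,1)·0.166667^1·0.833333^6 = 0.39071
Total = 0.66980

0.670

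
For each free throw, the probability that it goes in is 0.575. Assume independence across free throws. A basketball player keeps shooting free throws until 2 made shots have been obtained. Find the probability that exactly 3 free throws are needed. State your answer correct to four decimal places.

0.2810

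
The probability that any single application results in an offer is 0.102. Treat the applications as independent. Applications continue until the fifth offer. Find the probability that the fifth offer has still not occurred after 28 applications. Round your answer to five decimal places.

0.84905

Needing more than 28 applications ⇔ fewer than 5 successes in the first 28. With X ~ Binomial(28, 0.102), P(Y > 28) = P(X ≤ 4).
  k=0: C(28,0)·0.102^0·0.898^28 = 0.0491742
  k=1: C(28,1)·0.102^1·0.898^27 = 0.1563937
  k=2: C(28,2)·0.102^2·0.898^26 = 0.2398153
  k=3: C(28,3)·0.102^3·0.898^25 = 0.2360765
  k=4: C(28,4)·0.102^4·0.898^24 = 0.1675933
P(X ≤ 4) = 0.8490531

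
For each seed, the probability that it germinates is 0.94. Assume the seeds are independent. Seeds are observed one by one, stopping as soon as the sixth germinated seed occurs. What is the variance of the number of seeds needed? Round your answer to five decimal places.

Y = total seeds until the sixth success; negative binomial with r=6, p=0.94.
Var(Y) = r(1−p)/p² = 6·0.06 / 0.94² = 0.4074242

0.40742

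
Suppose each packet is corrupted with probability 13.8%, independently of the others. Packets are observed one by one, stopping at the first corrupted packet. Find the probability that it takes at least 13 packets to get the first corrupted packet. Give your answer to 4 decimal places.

0.1683

Y = number of packets to the first success; geometric, p = 0.138.
P(Y > 12) = P(first 12 all fail) = (1−p)^12 = 0.168301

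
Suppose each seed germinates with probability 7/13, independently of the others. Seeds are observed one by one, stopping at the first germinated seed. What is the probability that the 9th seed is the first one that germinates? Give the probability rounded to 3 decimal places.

0.001

Geometric (trials to first success), p = 0.538462.
P(Y = 9) = (1−p)^8 · p = 0.002059 · 0.538462 = 0.00111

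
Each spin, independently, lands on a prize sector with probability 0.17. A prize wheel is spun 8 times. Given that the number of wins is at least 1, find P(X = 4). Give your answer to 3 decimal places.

X ~ Binomial(8, 0.17). Want P(X=4 | X≥1) = P(X=4) / P(X≥1).
P(X=4) = C(8,4)·0.17^4·0.83^4 = 0.02775
P(X≥1) = 1 − 0.22523 = 0.77477
Ratio = 0.02775 / 0.77477 = 0.03581

0.036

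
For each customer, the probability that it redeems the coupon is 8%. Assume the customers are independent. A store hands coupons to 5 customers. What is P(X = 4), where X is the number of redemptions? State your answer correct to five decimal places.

0.00019

X ~ Binomial(n=5, p=0.08).
P(X=4) = C(5,4) · p^4 · (1−p)^1
= 5 · 4.096e-05 · 0.92 = 0.0001884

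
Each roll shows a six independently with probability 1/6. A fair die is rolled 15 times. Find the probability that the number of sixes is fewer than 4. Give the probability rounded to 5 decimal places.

0.76848

X ~ Binomial(15, 0.166667); P(X ≤ 3) = Σ C(15,k) p^k (1−p)^(15−k) over k:
  k=0: C(15,0)·0.166667^0·0.833333^15 = 0.0649055
  k=1: C(15,1)·0.166667^1·0.833333^14 = 0.1947164
  k=2: C(15,2)·0.166667^2·0.833333^13 = 0.2726030
  k=3: C(15,3)·0.166667^3·0.833333^12 = 0.2362559
Total = 0.7684808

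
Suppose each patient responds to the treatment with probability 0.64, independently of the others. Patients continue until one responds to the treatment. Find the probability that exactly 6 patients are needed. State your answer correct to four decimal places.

Geometric (trials to first success), p = 0.64.
P(Y = 6) = (1−p)^5 · p = 0.0060466 · 0.64 = 0.003870

0.0039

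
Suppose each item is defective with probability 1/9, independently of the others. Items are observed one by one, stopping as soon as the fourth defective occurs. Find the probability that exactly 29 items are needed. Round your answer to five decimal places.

0.02628

Y = trial on which the fourth success occurs; negative binomial, r=4, p=0.111111.
P(Y=29) = C(28,3) · p^4 · (1−p)^25
= 3276 · 0.00015242 · 0.052624 = 0.0262761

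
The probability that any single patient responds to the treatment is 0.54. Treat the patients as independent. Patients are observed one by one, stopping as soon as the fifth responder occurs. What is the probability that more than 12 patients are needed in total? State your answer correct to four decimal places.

Needing more than 12 patients ⇔ fewer than 5 successes in the first 12. With X ~ Binomial(12, 0.54), P(Y > 12) = P(X ≤ 4).
  k=0: C(12,0)·0.54^0·0.46^12 = 0.000090
  k=1: C(12,1)·0.54^1·0.46^11 = 0.001264
  k=2: C(12,2)·0.54^2·0.46^10 = 0.008164
  k=3: C(12,3)·0.54^3·0.46^9 = 0.031947
  k=4: C(12,4)·0.54^4·0.46^8 = 0.084381
P(X ≤ 4) = 0.125846

0.1258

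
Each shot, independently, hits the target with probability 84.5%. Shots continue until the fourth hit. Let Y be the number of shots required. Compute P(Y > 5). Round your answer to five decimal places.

0.17407

Needing more than 5 shots ⇔ fewer than 4 successes in the first 5. With X ~ Binomial(5, 0.845), P(Y > 5) = P(X ≤ 3).
  k=0: C(5,0)·0.845^0·0.155^5 = 0.0000895
  k=1: C(5,1)·0.845^1·0.155^4 = 0.0024387
  k=2: C(5,2)·0.845^2·0.155^3 = 0.0265894
  k=3: C(5,3)·0.845^3·0.155^2 = 0.1449551
P(X ≤ 3) = 0.1740726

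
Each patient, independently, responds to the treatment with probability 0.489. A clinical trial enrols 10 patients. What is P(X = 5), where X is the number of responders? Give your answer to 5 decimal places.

X ~ Binomial(n=10, p=0.489).
P(X=5) = C(10,5) · p^5 · (1−p)^5
= 252 · 0.02796 · 0.034842 = 0.2454988

0.24550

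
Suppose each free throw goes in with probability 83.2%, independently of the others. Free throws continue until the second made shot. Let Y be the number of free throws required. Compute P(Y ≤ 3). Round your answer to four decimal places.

Finishing within 3 free throws ⇔ at least 2 successes in the first 3. With X ~ Binomial(3, 0.832), P(Y ≤ 3) = 1 − P(X ≤ 1).
  k=0: C(3,0)·0.832^0·0.168^3 = 0.004742
  k=1: C(3,1)·0.832^1·0.168^2 = 0.070447
1 − 0.075189 = 0.924811

0.9248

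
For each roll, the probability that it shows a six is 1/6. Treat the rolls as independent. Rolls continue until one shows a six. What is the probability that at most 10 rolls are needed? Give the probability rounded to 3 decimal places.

Y = number of rolls to the first success; geometric, p = 0.166667.
P(Y ≤ 10) = 1 − (1−p)^10 = 1 − 0.16151 = 0.83849

0.838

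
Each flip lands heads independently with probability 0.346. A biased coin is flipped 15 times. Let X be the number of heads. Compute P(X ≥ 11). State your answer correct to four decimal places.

0.0025

X ~ Binomial(15, 0.346); P(X ≥ 11) = Σ C(15,k) p^k (1−p)^(15−k) over k:
  k=11: C(15,11)·0.346^11·0.654^4 = 0.002125
  k=12: C(15,12)·0.346^12·0.654^3 = 0.000375
  k=13: C(15,13)·0.346^13·0.654^2 = 0.000046
  k=14: C(15,14)·0.346^14·0.654^1 = 0.000003
  k=15: C(15,15)·0.346^15·0.654^0 = 0.000000
Total = 0.002549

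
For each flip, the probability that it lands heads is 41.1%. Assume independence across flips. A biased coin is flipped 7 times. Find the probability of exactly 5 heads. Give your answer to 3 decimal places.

0.085

X ~ Binomial(n=7, p=0.411).
P(X=5) = C(7,5) · p^5 · (1−p)^2
= 21 · 0.011728 · 0.34692 = 0.08544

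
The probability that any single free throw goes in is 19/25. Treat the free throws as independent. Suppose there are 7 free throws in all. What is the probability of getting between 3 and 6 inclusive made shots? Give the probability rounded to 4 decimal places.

X ~ Binomial(7, 0.76); P(3 ≤ X ≤ 6) = Σ C(7,k) p^k (1−p)^(7−k) over k:
  k=3: C(7,3)·0.76^3·0.24^4 = 0.050975
  k=4: C(7,4)·0.76^4·0.24^3 = 0.161420
  k=5: C(7,5)·0.76^5·0.24^2 = 0.306697
  k=6: C(7,6)·0.76^6·0.24^1 = 0.323736
Total = 0.842827

0.8428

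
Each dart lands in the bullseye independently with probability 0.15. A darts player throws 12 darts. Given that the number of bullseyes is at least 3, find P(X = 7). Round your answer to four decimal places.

0.0023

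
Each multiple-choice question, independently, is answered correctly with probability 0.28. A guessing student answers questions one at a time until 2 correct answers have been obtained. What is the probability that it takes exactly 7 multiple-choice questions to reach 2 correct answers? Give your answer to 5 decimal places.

Y = trial on which the second success occurs; negative binomial, r=2, p=0.28.
P(Y=7) = C(6,1) · p^2 · (1−p)^5
= 6 · 0.0784 · 0.19349 = 0.0910185

0.09102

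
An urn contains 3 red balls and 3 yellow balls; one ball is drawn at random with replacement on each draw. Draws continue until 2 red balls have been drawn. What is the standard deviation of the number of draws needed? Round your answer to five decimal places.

Y = total draws until the second success; negative binomial with r=2, p=0.50.
SD(Y) = √[r(1−p)/p²] = √(4.0000000) = 2.0000000

2.00000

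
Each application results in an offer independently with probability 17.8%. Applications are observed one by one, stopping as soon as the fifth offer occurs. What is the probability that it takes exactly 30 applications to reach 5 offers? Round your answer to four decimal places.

Y = trial on which the fifth success occurs; negative binomial, r=5, p=0.178.
P(Y=30) = C(29,4) · p^5 · (1−p)^25
= 23751 · 0.00017869 · 0.0074438 = 0.031592

0.0316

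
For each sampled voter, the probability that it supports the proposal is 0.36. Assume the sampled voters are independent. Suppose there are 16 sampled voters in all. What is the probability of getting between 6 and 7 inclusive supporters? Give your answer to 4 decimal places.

X ~ Binomial(16, 0.36); P(6 ≤ X ≤ 7) = Σ C(16,k) p^k (1−p)^(16−k) over k:
  k=6: C(16,6)·0.36^6·0.64^10 = 0.200974
  k=7: C(16,7)·0.36^7·0.64^9 = 0.161497
Total = 0.362470

0.3625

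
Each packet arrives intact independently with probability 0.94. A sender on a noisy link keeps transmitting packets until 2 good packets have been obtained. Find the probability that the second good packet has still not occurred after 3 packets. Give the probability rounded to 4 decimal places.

0.0104

Needing more than 3 packets ⇔ fewer than 2 successes in the first 3. With X ~ Binomial(3, 0.94), P(Y > 3) = P(X ≤ 1).
  k=0: C(3,0)·0.94^0·0.06^3 = 0.000216
  k=1: C(3,1)·0.94^1·0.06^2 = 0.010152
P(X ≤ 1) = 0.010368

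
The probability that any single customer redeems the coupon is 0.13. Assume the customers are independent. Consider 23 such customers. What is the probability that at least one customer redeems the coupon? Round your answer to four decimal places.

P(at least one) = 1 − P(none) = 1 − (1 − 0.13)^23
= 1 − 0.040639 = 0.959361

0.9594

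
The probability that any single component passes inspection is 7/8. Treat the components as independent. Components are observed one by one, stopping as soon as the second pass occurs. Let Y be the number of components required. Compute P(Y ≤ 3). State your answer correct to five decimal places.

Finishing within 3 components ⇔ at least 2 successes in the first 3. With X ~ Binomial(3, 0.875), P(Y ≤ 3) = 1 − P(X ≤ 1).
  k=0: C(3,0)·0.875^0·0.125^3 = 0.0019531
  k=1: C(3,1)·0.875^1·0.125^2 = 0.0410156
1 − 0.0429688 = 0.9570312

0.95703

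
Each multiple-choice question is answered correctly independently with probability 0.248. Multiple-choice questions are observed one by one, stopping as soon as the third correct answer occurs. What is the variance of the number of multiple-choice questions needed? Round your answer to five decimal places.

36.68054

Y = total multiple-choice questions until the third success; negative binomial with r=3, p=0.248.
Var(Y) = r(1−p)/p² = 3·0.752 / 0.248² = 36.6805411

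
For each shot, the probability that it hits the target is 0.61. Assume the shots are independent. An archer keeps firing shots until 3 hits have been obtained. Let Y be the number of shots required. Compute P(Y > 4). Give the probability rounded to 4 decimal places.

0.5075

Needing more than 4 shots ⇔ fewer than 3 successes in the first 4. With X ~ Binomial(4, 0.61), P(Y > 4) = P(X ≤ 2).
  k=0: C(4,0)·0.61^0·0.39^4 = 0.023134
  k=1: C(4,1)·0.61^1·0.39^3 = 0.144738
  k=2: C(4,2)·0.61^2·0.39^2 = 0.339578
P(X ≤ 2) = 0.507451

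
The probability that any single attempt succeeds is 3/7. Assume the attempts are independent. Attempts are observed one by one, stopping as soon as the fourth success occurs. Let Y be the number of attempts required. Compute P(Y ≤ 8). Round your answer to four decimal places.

0.4728

Finishing within 8 attempts ⇔ at least 4 successes in the first 8. With X ~ Binomial(8, 0.428571), P(Y ≤ 8) = 1 − P(X ≤ 3).
  k=0: C(8,0)·0.428571^0·0.571429^8 = 0.011368
  k=1: C(8,1)·0.428571^1·0.571429^7 = 0.068210
  k=2: C(8,2)·0.428571^2·0.571429^6 = 0.179051
  k=3: C(8,3)·0.428571^3·0.571429^5 = 0.268576
1 − 0.527205 = 0.472795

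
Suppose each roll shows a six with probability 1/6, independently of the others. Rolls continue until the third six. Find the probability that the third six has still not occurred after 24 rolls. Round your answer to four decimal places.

Needing more than 24 rolls ⇔ fewer than 3 successes in the first 24. With X ~ Binomial(24, 0.166667), P(Y > 24) = P(X ≤ 2).
  k=0: C(24,0)·0.166667^0·0.833333^24 = 0.012579
  k=1: C(24,1)·0.166667^1·0.833333^23 = 0.060380
  k=2: C(24,2)·0.166667^2·0.833333^22 = 0.138873
P(X ≤ 2) = 0.211832

0.2118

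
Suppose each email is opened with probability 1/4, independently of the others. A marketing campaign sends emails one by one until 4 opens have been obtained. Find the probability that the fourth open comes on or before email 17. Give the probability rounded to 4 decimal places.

Finishing within 17 emails ⇔ at least 4 successes in the first 17. With X ~ Binomial(17, 0.25), P(Y ≤ 17) = 1 − P(X ≤ 3).
  k=0: C(17,0)·0.25^0·0.75^17 = 0.007517
  k=1: C(17,1)·0.25^1·0.75^16 = 0.042596
  k=2: C(17,2)·0.25^2·0.75^15 = 0.113589
  k=3: C(17,3)·0.25^3·0.75^14 = 0.189316
1 − 0.353018 = 0.646982

0.6470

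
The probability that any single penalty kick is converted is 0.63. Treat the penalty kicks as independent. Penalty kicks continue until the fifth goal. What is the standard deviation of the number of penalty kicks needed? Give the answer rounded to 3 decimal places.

Y = total penalty kicks until the fifth success; negative binomial with r=5, p=0.63.
SD(Y) = √[r(1−p)/p²] = √(4.66112) = 2.15896

2.159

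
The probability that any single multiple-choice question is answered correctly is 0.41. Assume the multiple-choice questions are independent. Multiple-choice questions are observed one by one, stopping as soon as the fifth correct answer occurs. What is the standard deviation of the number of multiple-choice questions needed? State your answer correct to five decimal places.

4.18916

Y = total multiple-choice questions until the fifth success; negative binomial with r=5, p=0.41.
SD(Y) = √[r(1−p)/p²] = √(17.5490779) = 4.1891620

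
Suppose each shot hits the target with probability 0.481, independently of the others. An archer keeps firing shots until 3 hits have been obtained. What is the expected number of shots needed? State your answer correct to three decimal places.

Y = total shots until the third success; negative binomial with r=3, p=0.481.
E[Y] = r / p = 3 / 0.481 = 6.23701

6.237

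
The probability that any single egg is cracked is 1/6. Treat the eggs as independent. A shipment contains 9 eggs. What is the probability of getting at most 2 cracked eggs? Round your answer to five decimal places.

0.82174

X ~ Binomial(9, 0.166667); P(X ≤ 2) = Σ C(9,k) p^k (1−p)^(9−k) over k:
  k=0: C(9,0)·0.166667^0·0.833333^9 = 0.1938067
  k=1: C(9,1)·0.166667^1·0.833333^8 = 0.3488521
  k=2: C(9,2)·0.166667^2·0.833333^7 = 0.2790816
Total = 0.8217404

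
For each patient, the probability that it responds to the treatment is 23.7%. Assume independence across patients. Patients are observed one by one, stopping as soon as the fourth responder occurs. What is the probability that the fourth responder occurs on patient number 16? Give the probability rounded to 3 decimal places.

0.056

Y = trial on which the fourth success occurs; negative binomial, r=4, p=0.237.
P(Y=16) = C(15,3) · p^4 · (1−p)^12
= 455 · 0.003155 · 0.038931 = 0.05589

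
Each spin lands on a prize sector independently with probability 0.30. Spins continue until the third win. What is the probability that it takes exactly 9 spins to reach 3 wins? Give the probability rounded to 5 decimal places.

Y = trial on which the third success occurs; negative binomial, r=3, p=0.30.
P(Y=9) = C(8,2) · p^3 · (1−p)^6
= 28 · 0.027 · 0.11765 = 0.0889426

0.08894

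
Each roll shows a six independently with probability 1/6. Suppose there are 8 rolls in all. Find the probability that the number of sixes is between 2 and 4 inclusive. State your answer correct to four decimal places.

X ~ Binomial(8, 0.166667); P(2 ≤ X ≤ 4) = Σ C(8,k) p^k (1−p)^(8−k) over k:
  k=2: C(8,2)·0.166667^2·0.833333^6 = 0.260476
  k=3: C(8,3)·0.166667^3·0.833333^5 = 0.104190
  k=4: C(8,4)·0.166667^4·0.833333^4 = 0.026048
Total = 0.390714

0.3907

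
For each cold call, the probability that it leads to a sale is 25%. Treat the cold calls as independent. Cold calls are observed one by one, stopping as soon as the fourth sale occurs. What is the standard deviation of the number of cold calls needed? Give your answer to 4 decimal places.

Y = total cold calls until the fourth success; negative binomial with r=4, p=0.25.
SD(Y) = √[r(1−p)/p²] = √(48.000000) = 6.928203

6.9282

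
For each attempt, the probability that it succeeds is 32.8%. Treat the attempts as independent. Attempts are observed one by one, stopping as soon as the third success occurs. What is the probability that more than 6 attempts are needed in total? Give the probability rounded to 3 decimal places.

0.691

Needing more than 6 attempts ⇔ fewer than 3 successes in the first 6. With X ~ Binomial(6, 0.328), P(Y > 6) = P(X ≤ 2).
  k=0: C(6,0)·0.328^0·0.672^6 = 0.09209
  k=1: C(6,1)·0.328^1·0.672^5 = 0.26969
  k=2: C(6,2)·0.328^2·0.672^4 = 0.32909
P(X ≤ 2) = 0.69088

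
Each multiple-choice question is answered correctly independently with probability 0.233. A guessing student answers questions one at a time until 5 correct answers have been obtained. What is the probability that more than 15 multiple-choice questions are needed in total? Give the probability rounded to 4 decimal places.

0.7412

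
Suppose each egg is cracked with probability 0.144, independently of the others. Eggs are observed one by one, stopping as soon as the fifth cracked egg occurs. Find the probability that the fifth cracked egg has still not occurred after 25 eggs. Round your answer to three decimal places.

0.713

Needing more than 25 eggs ⇔ fewer than 5 successes in the first 25. With X ~ Binomial(25, 0.144), P(Y > 25) = P(X ≤ 4).
  k=0: C(25,0)·0.144^0·0.856^25 = 0.02050
  k=1: C(25,1)·0.144^1·0.856^24 = 0.08623
  k=2: C(25,2)·0.144^2·0.856^23 = 0.17408
  k=3: C(25,3)·0.144^3·0.856^22 = 0.22451
  k=4: C(25,4)·0.144^4·0.856^21 = 0.20773
P(X ≤ 4) = 0.71305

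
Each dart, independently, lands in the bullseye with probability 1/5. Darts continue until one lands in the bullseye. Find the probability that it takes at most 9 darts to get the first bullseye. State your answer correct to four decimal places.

0.8658

Y = number of darts to the first success; geometric, p = 0.20.
P(Y ≤ 9) = 1 − (1−p)^9 = 1 − 0.134218 = 0.865782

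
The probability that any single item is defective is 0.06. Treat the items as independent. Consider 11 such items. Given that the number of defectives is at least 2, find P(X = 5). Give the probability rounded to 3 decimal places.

0.002

X ~ Binomial(11, 0.06). Want P(X=5 | X≥2) = P(X=5) / P(X≥2).
P(X=5) = C(11,5)·0.06^5·0.94^6 = 0.00025
P(X≥2) = 1 − 0.50630 − 0.35549 = 0.13822
Ratio = 0.00025 / 0.13822 = 0.00179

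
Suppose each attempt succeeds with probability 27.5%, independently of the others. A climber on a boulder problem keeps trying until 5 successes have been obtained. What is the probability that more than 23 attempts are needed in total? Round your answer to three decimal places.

0.200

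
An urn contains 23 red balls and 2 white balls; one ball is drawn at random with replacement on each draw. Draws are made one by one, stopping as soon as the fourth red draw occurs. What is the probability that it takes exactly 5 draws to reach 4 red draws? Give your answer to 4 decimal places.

Y = trial on which the fourth success occurs; negative binomial, r=4, p=0.92.
P(Y=5) = C(4,3) · p^4 · (1−p)^1
= 4 · 0.71639 · 0.08 = 0.229246

0.2292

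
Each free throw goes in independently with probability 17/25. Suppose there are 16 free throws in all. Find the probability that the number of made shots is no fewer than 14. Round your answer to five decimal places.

X ~ Binomial(16, 0.68); P(X ≥ 14) = Σ C(16,k) p^k (1−p)^(16−k) over k:
  k=14: C(16,14)·0.68^14·0.32^2 = 0.0555400
  k=15: C(16,15)·0.68^15·0.32^1 = 0.0157363
  k=16: C(16,16)·0.68^16·0.32^0 = 0.0020900
Total = 0.0733663

0.07337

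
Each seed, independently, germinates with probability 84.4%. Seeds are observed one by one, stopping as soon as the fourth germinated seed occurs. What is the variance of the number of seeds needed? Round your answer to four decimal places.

Y = total seeds until the fourth success; negative binomial with r=4, p=0.844.
Var(Y) = r(1−p)/p² = 4·0.156 / 0.844² = 0.875991

0.8760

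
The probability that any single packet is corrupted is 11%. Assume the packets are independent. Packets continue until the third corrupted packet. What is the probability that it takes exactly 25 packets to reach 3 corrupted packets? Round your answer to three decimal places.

Y = trial on which the third success occurs; negative binomial, r=3, p=0.11.
P(Y=25) = C(24,2) · p^3 · (1−p)^22
= 276 · 0.001331 · 0.077016 = 0.02829

0.028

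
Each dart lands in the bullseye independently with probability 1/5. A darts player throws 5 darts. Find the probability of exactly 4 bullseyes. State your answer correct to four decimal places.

X ~ Binomial(n=5, p=0.20).
P(X=4) = C(5,4) · p^4 · (1−p)^1
= 5 · 0.0016 · 0.8 = 0.006400

0.0064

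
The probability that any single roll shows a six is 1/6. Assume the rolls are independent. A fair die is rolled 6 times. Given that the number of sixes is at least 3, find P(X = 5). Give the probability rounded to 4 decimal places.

0.0103

X ~ Binomial(6, 0.166667). Want P(X=5 | X≥3) = P(X=5) / P(X≥3).
P(X=5) = C(6,5)·0.166667^5·0.833333^1 = 0.000643
P(X≥3) = 1 − 0.334898 − 0.401878 − 0.200939 = 0.062286
Ratio = 0.000643 / 0.062286 = 0.010323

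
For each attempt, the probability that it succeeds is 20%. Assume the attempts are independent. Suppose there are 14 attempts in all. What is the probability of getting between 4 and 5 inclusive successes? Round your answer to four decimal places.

X ~ Binomial(14, 0.20); P(4 ≤ X ≤ 5) = Σ C(14,k) p^k (1−p)^(14−k) over k:
  k=4: C(14,4)·0.20^4·0.80^10 = 0.171970
  k=5: C(14,5)·0.20^5·0.80^9 = 0.085985
Total = 0.257956

0.2580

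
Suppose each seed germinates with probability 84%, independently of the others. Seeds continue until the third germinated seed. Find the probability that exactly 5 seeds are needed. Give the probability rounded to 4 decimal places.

0.0910

Y = trial on which the third success occurs; negative binomial, r=3, p=0.84.
P(Y=5) = C(4,2) · p^3 · (1−p)^2
= 6 · 0.5927 · 0.0256 = 0.091039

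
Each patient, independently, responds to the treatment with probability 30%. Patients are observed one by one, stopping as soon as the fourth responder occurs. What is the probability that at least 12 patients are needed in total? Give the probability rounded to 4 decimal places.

0.5696

Needing more than 11 patients ⇔ fewer than 4 successes in the first 11. With X ~ Binomial(11, 0.30), P(Y > 11) = P(X ≤ 3).
  k=0: C(11,0)·0.30^0·0.70^11 = 0.019773
  k=1: C(11,1)·0.30^1·0.70^10 = 0.093217
  k=2: C(11,2)·0.30^2·0.70^9 = 0.199750
  k=3: C(11,3)·0.30^3·0.70^8 = 0.256822
P(X ≤ 3) = 0.569562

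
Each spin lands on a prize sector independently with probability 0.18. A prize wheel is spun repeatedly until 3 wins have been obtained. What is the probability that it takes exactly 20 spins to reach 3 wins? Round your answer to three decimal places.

0.034

Y = trial on which the third success occurs; negative binomial, r=3, p=0.18.
P(Y=20) = C(19,2) · p^3 · (1−p)^17
= 171 · 0.005832 · 0.034264 = 0.03417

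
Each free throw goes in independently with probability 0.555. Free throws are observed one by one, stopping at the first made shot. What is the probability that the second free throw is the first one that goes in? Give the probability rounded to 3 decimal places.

Geometric (trials to first success), p = 0.555.
P(Y = 2) = (1−p)^1 · p = 0.445 · 0.555 = 0.24698

0.247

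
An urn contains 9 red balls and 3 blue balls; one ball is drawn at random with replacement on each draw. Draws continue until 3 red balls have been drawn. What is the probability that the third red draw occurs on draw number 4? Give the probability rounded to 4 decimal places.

0.3164

Y = trial on which the third success occurs; negative binomial, r=3, p=0.75.
P(Y=4) = C(3,2) · p^3 · (1−p)^1
= 3 · 0.42188 · 0.25 = 0.316406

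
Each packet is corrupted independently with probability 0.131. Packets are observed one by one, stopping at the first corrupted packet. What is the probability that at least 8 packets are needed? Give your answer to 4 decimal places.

Y = number of packets to the first success; geometric, p = 0.131.
P(Y > 7) = P(first 7 all fail) = (1−p)^7 = 0.374230

0.3742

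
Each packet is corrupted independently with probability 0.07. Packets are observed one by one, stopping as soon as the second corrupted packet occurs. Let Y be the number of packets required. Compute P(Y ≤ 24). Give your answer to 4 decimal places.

Finishing within 24 packets ⇔ at least 2 successes in the first 24. With X ~ Binomial(24, 0.07), P(Y ≤ 24) = 1 − P(X ≤ 1).
  k=0: C(24,0)·0.07^0·0.93^24 = 0.175223
  k=1: C(24,1)·0.07^1·0.93^23 = 0.316532
1 − 0.491754 = 0.508246

0.5082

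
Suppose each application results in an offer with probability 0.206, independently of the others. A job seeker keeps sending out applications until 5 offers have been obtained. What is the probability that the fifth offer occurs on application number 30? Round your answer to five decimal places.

0.02758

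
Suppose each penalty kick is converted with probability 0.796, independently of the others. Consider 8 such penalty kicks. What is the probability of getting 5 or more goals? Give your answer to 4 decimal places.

X ~ Binomial(8, 0.796); P(X ≥ 5) = Σ C(8,k) p^k (1−p)^(8−k) over k:
  k=5: C(8,5)·0.796^5·0.204^3 = 0.151930
  k=6: C(8,6)·0.796^6·0.204^2 = 0.296413
  k=7: C(8,7)·0.796^7·0.204^1 = 0.330454
  k=8: C(8,8)·0.796^8·0.204^0 = 0.161178
Total = 0.939975

0.9400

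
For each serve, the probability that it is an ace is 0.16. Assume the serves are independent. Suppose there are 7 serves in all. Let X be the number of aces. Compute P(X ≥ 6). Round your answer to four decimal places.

0.0001

X ~ Binomial(7, 0.16); P(X ≥ 6) = Σ C(7,k) p^k (1−p)^(7−k) over k:
  k=6: C(7,6)·0.16^6·0.84^1 = 0.000099
  k=7: C(7,7)·0.16^7·0.84^0 = 0.000003
Total = 0.000101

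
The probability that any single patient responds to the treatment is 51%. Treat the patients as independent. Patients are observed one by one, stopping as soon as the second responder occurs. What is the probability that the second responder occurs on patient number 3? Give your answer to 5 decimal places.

0.25490

Y = trial on which the second success occurs; negative binomial, r=2, p=0.51.
P(Y=3) = C(2,1) · p^2 · (1−p)^1
= 2 · 0.2601 · 0.49 = 0.2548980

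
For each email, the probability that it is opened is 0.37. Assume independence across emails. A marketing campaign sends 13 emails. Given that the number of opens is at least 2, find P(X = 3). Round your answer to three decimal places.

X ~ Binomial(13, 0.37). Want P(X=3 | X≥2) = P(X=3) / P(X≥2).
P(X=3) = C(13,3)·0.37^3·0.63^10 = 0.14268
P(X≥2) = 1 − 0.00246 − 0.01880 = 0.97873
Ratio = 0.14268 / 0.97873 = 0.14578

0.146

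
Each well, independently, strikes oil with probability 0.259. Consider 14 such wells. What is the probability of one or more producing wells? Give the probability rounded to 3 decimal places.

0.985

P(at least one) = 1 − P(none) = 1 − (1 − 0.259)^14
= 1 − 0.01505 = 0.98495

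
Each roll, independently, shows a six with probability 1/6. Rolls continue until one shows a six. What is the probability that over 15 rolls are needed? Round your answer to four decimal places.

0.0649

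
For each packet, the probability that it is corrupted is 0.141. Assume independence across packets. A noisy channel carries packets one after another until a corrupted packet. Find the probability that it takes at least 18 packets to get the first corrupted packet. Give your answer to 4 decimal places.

Y = number of packets to the first success; geometric, p = 0.141.
P(Y > 17) = P(first 17 all fail) = (1−p)^17 = 0.075489

0.0755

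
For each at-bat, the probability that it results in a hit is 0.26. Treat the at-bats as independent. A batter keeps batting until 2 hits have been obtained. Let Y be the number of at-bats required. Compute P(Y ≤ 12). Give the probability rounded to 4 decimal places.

0.8594

Finishing within 12 at-bats ⇔ at least 2 successes in the first 12. With X ~ Binomial(12, 0.26), P(Y ≤ 12) = 1 − P(X ≤ 1).
  k=0: C(12,0)·0.26^0·0.74^12 = 0.026964
  k=1: C(12,1)·0.26^1·0.74^11 = 0.113685
1 − 0.140649 = 0.859351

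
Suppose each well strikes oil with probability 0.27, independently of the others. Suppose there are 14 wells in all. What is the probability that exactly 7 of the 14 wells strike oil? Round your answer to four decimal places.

X ~ Binomial(n=14, p=0.27).
P(X=7) = C(14,7) · p^7 · (1−p)^7
= 3432 · 0.0001046 · 0.11047 = 0.039660

0.0397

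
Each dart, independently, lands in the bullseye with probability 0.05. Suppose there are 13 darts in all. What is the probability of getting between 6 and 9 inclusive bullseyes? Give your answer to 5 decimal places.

X ~ Binomial(13, 0.05); P(6 ≤ X ≤ 9) = Σ C(13,k) p^k (1−p)^(13−k) over k:
  k=6: C(13,6)·0.05^6·0.95^7 = 0.0000187
  k=7: C(13,7)·0.05^7·0.95^6 = 0.0000010
  k=8: C(13,8)·0.05^8·0.95^5 = 0.0000000
  k=9: C(13,9)·0.05^9·0.95^4 = 0.0000000
Total = 0.0000197

0.00002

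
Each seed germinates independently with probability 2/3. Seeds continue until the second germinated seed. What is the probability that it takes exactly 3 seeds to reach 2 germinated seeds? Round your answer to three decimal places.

Y = trial on which the second success occurs; negative binomial, r=2, p=0.666667.
P(Y=3) = C(2,1) · p^2 · (1−p)^1
= 2 · 0.44444 · 0.33333 = 0.29630

0.296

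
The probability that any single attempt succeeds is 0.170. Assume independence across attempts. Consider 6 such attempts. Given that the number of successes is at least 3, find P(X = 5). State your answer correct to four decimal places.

X ~ Binomial(6, 0.17). Want P(X=5 | X≥3) = P(X=5) / P(X≥3).
P(X=5) = C(6,5)·0.17^5·0.83^1 = 0.000707
P(X≥3) = 1 − 0.326940 − 0.401782 − 0.205732 = 0.065546
Ratio = 0.000707 / 0.065546 = 0.010788

0.0108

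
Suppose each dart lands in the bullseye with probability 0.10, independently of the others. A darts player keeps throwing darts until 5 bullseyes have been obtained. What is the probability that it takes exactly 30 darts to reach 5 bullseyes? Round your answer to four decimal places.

Y = trial on which the fifth success occurs; negative binomial, r=5, p=0.10.
P(Y=30) = C(29,4) · p^5 · (1−p)^25
= 23751 · 1e-05 · 0.07179 = 0.017051

0.0171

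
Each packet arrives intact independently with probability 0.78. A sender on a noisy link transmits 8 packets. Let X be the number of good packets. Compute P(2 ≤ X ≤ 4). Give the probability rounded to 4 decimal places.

X ~ Binomial(8, 0.78); P(2 ≤ X ≤ 4) = Σ C(8,k) p^k (1−p)^(8−k) over k:
  k=2: C(8,2)·0.78^2·0.22^6 = 0.001931
  k=3: C(8,3)·0.78^3·0.22^5 = 0.013696
  k=4: C(8,4)·0.78^4·0.22^4 = 0.060697
Total = 0.076324

0.0763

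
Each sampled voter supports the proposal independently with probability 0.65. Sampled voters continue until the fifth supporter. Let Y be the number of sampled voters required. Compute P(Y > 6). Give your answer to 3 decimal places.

0.681

Needing more than 6 sampled voters ⇔ fewer than 5 successes in the first 6. With X ~ Binomial(6, 0.65), P(Y > 6) = P(X ≤ 4).
  k=0: C(6,0)·0.65^0·0.35^6 = 0.00184
  k=1: C(6,1)·0.65^1·0.35^5 = 0.02048
  k=2: C(6,2)·0.65^2·0.35^4 = 0.09510
  k=3: C(6,3)·0.65^3·0.35^3 = 0.23549
  k=4: C(6,4)·0.65^4·0.35^2 = 0.32801
P(X ≤ 4) = 0.68092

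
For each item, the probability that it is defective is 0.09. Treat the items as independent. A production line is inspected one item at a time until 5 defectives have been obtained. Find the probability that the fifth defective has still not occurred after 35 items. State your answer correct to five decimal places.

0.79682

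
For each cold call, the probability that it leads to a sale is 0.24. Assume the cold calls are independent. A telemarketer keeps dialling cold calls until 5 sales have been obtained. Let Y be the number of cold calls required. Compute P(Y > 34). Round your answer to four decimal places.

0.0636

Needing more than 34 cold calls ⇔ fewer than 5 successes in the first 34. With X ~ Binomial(34, 0.24), P(Y > 34) = P(X ≤ 4).
  k=0: C(34,0)·0.24^0·0.76^34 = 0.000089
  k=1: C(34,1)·0.24^1·0.76^33 = 0.000952
  k=2: C(34,2)·0.24^2·0.76^32 = 0.004959
  k=3: C(34,3)·0.24^3·0.76^31 = 0.016705
  k=4: C(34,4)·0.24^4·0.76^30 = 0.040883
P(X ≤ 4) = 0.063588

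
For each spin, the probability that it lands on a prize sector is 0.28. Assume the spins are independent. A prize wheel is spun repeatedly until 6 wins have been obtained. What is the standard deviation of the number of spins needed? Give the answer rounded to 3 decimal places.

7.423

Y = total spins until the sixth success; negative binomial with r=6, p=0.28.
SD(Y) = √[r(1−p)/p²] = √(55.10204) = 7.42307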